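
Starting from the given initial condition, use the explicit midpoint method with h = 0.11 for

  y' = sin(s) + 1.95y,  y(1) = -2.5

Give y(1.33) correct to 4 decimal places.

-4.3217

Midpoint: k1 = f(s_n, y_n); k2 = f(s_n + h/2, y_n + (h/2)·k1); y_{n+1} = y_n + h·k2.
s=1.000000, y=-2.500000:
  k1 = f(1.000000, -2.500000) = -4.033529
  k2 = f(1.055000, -2.721844) = -4.437696
  y ← -2.500000 + 0.11·(-4.437696) = -2.988147
s=1.110000, y=-2.988147:
  k1 = f(1.110000, -2.988147) = -4.931187
  k2 = f(1.165000, -3.259362) = -5.436967
  y ← -2.988147 + 0.11·(-5.436967) = -3.586213
s=1.220000, y=-3.586213:
  k1 = f(1.220000, -3.586213) = -6.054016
  k2 = f(1.275000, -3.919184) = -6.685838
  y ← -3.586213 + 0.11·(-6.685838) = -4.321655
y(1.33) ≈ -4.3217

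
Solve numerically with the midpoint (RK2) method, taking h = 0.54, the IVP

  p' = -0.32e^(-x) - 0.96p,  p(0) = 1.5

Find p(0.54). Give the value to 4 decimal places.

0.8368

Midpoint: k1 = f(x_n, p_n); k2 = f(x_n + h/2, p_n + (h/2)·k1); p_{n+1} = p_n + h·k2.
x=0.000000, p=1.500000:
  k1 = f(0.000000, 1.500000) = -1.760000
  k2 = f(0.270000, 1.024800) = -1.228089
  p ← 1.500000 + 0.54·(-1.228089) = 0.836832
p(0.54) ≈ 0.8368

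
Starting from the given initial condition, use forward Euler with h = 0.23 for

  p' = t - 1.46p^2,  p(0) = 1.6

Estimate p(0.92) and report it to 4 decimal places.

0.6320

Euler: p_{n+1} = p_n + h·f(t_n, p_n).
t=0.000000, p=1.600000: f=-3.737600 → p ← 1.600000 + 0.23·(-3.737600) = 0.740352
t=0.230000, p=0.740352: f=-0.570257 → p ← 0.740352 + 0.23·(-0.570257) = 0.609193
t=0.460000, p=0.609193: f=-0.081829 → p ← 0.609193 + 0.23·(-0.081829) = 0.590372
t=0.690000, p=0.590372: f=0.181133 → p ← 0.590372 + 0.23·0.181133 = 0.632033
p(0.92) ≈ 0.6320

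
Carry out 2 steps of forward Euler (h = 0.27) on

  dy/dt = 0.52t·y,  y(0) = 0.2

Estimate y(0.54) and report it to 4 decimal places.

0.2076

Euler: y_{n+1} = y_n + h·f(t_n, y_n).
t=0.000000, y=0.200000: f=0.000000 → y ← 0.200000 + 0.27·0.000000 = 0.200000
t=0.270000, y=0.200000: f=0.028080 → y ← 0.200000 + 0.27·0.028080 = 0.207582
y(0.54) ≈ 0.2076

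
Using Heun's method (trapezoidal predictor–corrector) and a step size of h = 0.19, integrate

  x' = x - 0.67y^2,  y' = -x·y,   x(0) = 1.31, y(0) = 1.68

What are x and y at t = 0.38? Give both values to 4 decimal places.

Heun on (x,y): k1 = f(t_n, state_n); k2 = f(t_n + h, state_n + h·k1); state_{n+1} = state_n + (h/2)·(k1 + k2).
0.000000: (1.310000, 1.680000)
  k1 = (-0.581008, -2.200800)
  predictor → (1.199608, 1.261848)
  k2 = (0.132794, -1.513724)
  → (1.267420, 1.327120)
0.190000: (1.267420, 1.327120)
  k1 = (0.087383, -1.682018)
  predictor → (1.284023, 1.007537)
  k2 = (0.603885, -1.293700)
  → (1.333090, 1.044427)
(x(0.38), y(0.38)) ≈ (1.3331, 1.0444)

1.3331, 1.0444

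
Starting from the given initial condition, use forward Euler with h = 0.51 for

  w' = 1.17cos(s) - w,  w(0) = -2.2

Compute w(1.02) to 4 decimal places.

Euler: w_{n+1} = w_n + h·f(s_n, w_n).
s=0.000000, w=-2.200000: f=3.370000 → w ← -2.200000 + 0.51·3.370000 = -0.481300
s=0.510000, w=-0.481300: f=1.502411 → w ← -0.481300 + 0.51·1.502411 = 0.284930
w(1.02) ≈ 0.2849

0.2849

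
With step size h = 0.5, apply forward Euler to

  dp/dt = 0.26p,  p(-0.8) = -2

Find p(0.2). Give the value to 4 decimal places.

-2.5538

Euler: p_{n+1} = p_n + h·f(t_n, p_n).
t=-0.800000, p=-2.000000: f=-0.520000 → p ← -2.000000 + 0.5·(-0.520000) = -2.260000
t=-0.300000, p=-2.260000: f=-0.587600 → p ← -2.260000 + 0.5·(-0.587600) = -2.553800
p(0.2) ≈ -2.5538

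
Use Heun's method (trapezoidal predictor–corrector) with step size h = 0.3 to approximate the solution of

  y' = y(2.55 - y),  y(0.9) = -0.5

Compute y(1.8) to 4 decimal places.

Heun: k1 = f(t_n, y_n); k2 = f(t_n + h, y_n + h·k1); y_{n+1} = y_n + (h/2)·(k1 + k2).
t=0.900000, y=-0.500000:
  k1 = f(0.900000, -0.500000) = -1.525000
  k2 = f(1.200000, -0.957500) = -3.358431
  y ← -0.500000 + (0.3/2)·(-1.525000 + (-3.358431)) = -1.232515
t=1.200000, y=-1.232515:
  k1 = f(1.200000, -1.232515) = -4.662005
  k2 = f(1.500000, -2.631116) = -13.632118
  y ← -1.232515 + (0.3/2)·(-4.662005 + (-13.632118)) = -3.976633
t=1.500000, y=-3.976633:
  k1 = f(1.500000, -3.976633) = -25.954026
  k2 = f(1.800000, -11.762841) = -168.359674
  y ← -3.976633 + (0.3/2)·(-25.954026 + (-168.359674)) = -33.123688
y(1.8) ≈ -33.1237

-33.1237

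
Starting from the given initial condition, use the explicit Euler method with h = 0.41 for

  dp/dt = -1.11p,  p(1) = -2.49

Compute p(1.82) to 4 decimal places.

Euler: p_{n+1} = p_n + h·f(t_n, p_n).
t=1.000000, p=-2.490000: f=2.763900 → p ← -2.490000 + 0.41·2.763900 = -1.356801
t=1.410000, p=-1.356801: f=1.506049 → p ← -1.356801 + 0.41·1.506049 = -0.739321
p(1.82) ≈ -0.7393

-0.7393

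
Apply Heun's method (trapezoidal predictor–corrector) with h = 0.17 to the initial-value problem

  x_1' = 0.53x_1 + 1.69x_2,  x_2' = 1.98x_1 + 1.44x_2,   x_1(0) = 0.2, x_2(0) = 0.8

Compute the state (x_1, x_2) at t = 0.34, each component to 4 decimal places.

Heun on (x_1,x_2): k1 = f(t_n, state_n); k2 = f(t_n + h, state_n + h·k1); state_{n+1} = state_n + (h/2)·(k1 + k2).
0.000000: (0.200000, 0.800000)
  k1 = (1.458000, 1.548000)
  predictor → (0.447860, 1.063160)
  k2 = (2.034106, 2.417713)
  → (0.496829, 1.137086)
0.170000: (0.496829, 1.137086)
  k1 = (2.184994, 2.621125)
  predictor → (0.868278, 1.582677)
  k2 = (3.134911, 3.998245)
  → (0.949021, 1.699732)
(x_1(0.34), x_2(0.34)) ≈ (0.9490, 1.6997)

0.9490, 1.6997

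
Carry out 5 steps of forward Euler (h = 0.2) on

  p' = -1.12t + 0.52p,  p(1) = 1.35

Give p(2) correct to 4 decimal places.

Euler: p_{n+1} = p_n + h·f(t_n, p_n).
t=1.000000, p=1.350000: f=-0.418000 → p ← 1.350000 + 0.2·(-0.418000) = 1.266400
t=1.200000, p=1.266400: f=-0.685472 → p ← 1.266400 + 0.2·(-0.685472) = 1.129306
t=1.400000, p=1.129306: f=-0.980761 → p ← 1.129306 + 0.2·(-0.980761) = 0.933153
t=1.600000, p=0.933153: f=-1.306760 → p ← 0.933153 + 0.2·(-1.306760) = 0.671801
t=1.800000, p=0.671801: f=-1.666663 → p ← 0.671801 + 0.2·(-1.666663) = 0.338469
p(2) ≈ 0.3385

0.3385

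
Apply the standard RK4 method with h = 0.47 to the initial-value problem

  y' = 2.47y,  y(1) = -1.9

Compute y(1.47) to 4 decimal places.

-6.0252

RK4: k1 = f(t_n, y_n); k2 = f(t_n + h/2, y_n + (h/2)·k1); k3 = f(t_n + h/2, y_n + (h/2)·k2); k4 = f(t_n + h, y_n + h·k3); y_{n+1} = y_n + (h/6)·(k1 + 2k2 + 2k3 + k4).
t=1.000000, y=-1.900000:
  k1 = f(1.000000, -1.900000) = -4.693000
  k2 = f(1.235000, -3.002855) = -7.417052
  k3 = f(1.235000, -3.643007) = -8.998228
  k4 = f(1.470000, -6.129167) = -15.139043
  y ← -1.900000 + (0.47/6)·(k1 + 2k2 + 2k3 + k4) = -6.025237
y(1.47) ≈ -6.0252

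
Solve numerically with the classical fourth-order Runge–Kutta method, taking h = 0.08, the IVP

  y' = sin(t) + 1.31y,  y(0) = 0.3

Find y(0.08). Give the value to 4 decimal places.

0.3365

RK4: k1 = f(t_n, y_n); k2 = f(t_n + h/2, y_n + (h/2)·k1); k3 = f(t_n + h/2, y_n + (h/2)·k2); k4 = f(t_n + h, y_n + h·k3); y_{n+1} = y_n + (h/6)·(k1 + 2k2 + 2k3 + k4).
t=0.000000, y=0.300000:
  k1 = f(0.000000, 0.300000) = 0.393000
  k2 = f(0.040000, 0.315720) = 0.453583
  k3 = f(0.040000, 0.318143) = 0.456757
  k4 = f(0.080000, 0.336541) = 0.520783
  y ← 0.300000 + (0.08/6)·(k1 + 2k2 + 2k3 + k4) = 0.336459
y(0.08) ≈ 0.3365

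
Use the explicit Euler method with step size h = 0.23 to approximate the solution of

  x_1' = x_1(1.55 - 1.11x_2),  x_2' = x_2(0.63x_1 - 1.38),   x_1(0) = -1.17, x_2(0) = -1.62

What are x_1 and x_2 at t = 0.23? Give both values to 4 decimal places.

-2.0710, -0.8312

Euler on (x_1,x_2): x_1_{n+1} = x_1_n + h·x_1', x_2_{n+1} = x_2_n + h·x_2'.
0.000000: (-1.170000, -1.620000); f=(-3.917394, 3.429702) → (-2.071001, -0.831169)
(x_1(0.23), x_2(0.23)) ≈ (-2.0710, -0.8312)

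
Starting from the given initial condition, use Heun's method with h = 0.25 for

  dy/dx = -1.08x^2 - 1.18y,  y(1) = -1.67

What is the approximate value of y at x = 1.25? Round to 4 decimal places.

-1.5561

Heun: k1 = f(x_n, y_n); k2 = f(x_n + h, y_n + h·k1); y_{n+1} = y_n + (h/2)·(k1 + k2).
x=1.000000, y=-1.670000:
  k1 = f(1.000000, -1.670000) = 0.890600
  k2 = f(1.250000, -1.447350) = 0.020373
  y ← -1.670000 + (0.25/2)·(0.890600 + 0.020373) = -1.556128
y(1.25) ≈ -1.5561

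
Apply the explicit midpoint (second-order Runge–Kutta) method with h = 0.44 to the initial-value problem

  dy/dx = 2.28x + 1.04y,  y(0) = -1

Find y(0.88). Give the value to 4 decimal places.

Midpoint: k1 = f(x_n, y_n); k2 = f(x_n + h/2, y_n + (h/2)·k1); y_{n+1} = y_n + h·k2.
x=0.000000, y=-1.000000:
  k1 = f(0.000000, -1.000000) = -1.040000
  k2 = f(0.220000, -1.228800) = -0.776352
  y ← -1.000000 + 0.44·(-0.776352) = -1.341595
x=0.440000, y=-1.341595:
  k1 = f(0.440000, -1.341595) = -0.392059
  k2 = f(0.660000, -1.427848) = 0.019838
  y ← -1.341595 + 0.44·0.019838 = -1.332866
y(0.88) ≈ -1.3329

-1.3329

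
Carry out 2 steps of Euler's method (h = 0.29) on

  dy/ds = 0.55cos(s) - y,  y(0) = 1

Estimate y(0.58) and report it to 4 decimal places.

0.7702

Euler: y_{n+1} = y_n + h·f(s_n, y_n).
s=0.000000, y=1.000000: f=-0.450000 → y ← 1.000000 + 0.29·(-0.450000) = 0.869500
s=0.290000, y=0.869500: f=-0.342466 → y ← 0.869500 + 0.29·(-0.342466) = 0.770185
y(0.58) ≈ 0.7702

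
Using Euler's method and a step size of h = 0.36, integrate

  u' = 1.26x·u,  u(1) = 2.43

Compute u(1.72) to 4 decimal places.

5.7113

Euler: u_{n+1} = u_n + h·f(x_n, u_n).
x=1.000000, u=2.430000: f=3.061800 → u ← 2.430000 + 0.36·3.061800 = 3.532248
x=1.360000, u=3.532248: f=6.052860 → u ← 3.532248 + 0.36·6.052860 = 5.711278
u(1.72) ≈ 5.7113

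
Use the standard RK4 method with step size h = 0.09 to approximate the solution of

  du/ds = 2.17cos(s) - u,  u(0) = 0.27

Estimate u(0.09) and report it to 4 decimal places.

RK4: k1 = f(s_n, u_n); k2 = f(s_n + h/2, u_n + (h/2)·k1); k3 = f(s_n + h/2, u_n + (h/2)·k2); k4 = f(s_n + h, u_n + h·k3); u_{n+1} = u_n + (h/6)·(k1 + 2k2 + 2k3 + k4).
s=0.000000, u=0.270000:
  k1 = f(0.000000, 0.270000) = 1.900000
  k2 = f(0.045000, 0.355500) = 1.812303
  k3 = f(0.045000, 0.351554) = 1.816250
  k4 = f(0.090000, 0.433462) = 1.727755
  u ← 0.270000 + (0.09/6)·(k1 + 2k2 + 2k3 + k4) = 0.433273
u(0.09) ≈ 0.4333

0.4333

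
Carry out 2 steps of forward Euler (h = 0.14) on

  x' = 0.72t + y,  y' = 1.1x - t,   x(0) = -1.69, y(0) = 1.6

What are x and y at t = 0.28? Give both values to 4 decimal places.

-1.2643, 1.0944

Euler on (x,y): x_{n+1} = x_n + h·x', y_{n+1} = y_n + h·y'.
0.000000: (-1.690000, 1.600000); f=(1.600000, -1.859000) → (-1.466000, 1.339740)
0.140000: (-1.466000, 1.339740); f=(1.440540, -1.752600) → (-1.264324, 1.094376)
(x(0.28), y(0.28)) ≈ (-1.2643, 1.0944)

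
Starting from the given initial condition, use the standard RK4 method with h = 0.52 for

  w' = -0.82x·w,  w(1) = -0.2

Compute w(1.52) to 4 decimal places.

-0.1169

RK4: k1 = f(x_n, w_n); k2 = f(x_n + h/2, w_n + (h/2)·k1); k3 = f(x_n + h/2, w_n + (h/2)·k2); k4 = f(x_n + h, w_n + h·k3); w_{n+1} = w_n + (h/6)·(k1 + 2k2 + 2k3 + k4).
x=1.000000, w=-0.200000:
  k1 = f(1.000000, -0.200000) = 0.164000
  k2 = f(1.260000, -0.157360) = 0.162584
  k3 = f(1.260000, -0.157728) = 0.162965
  k4 = f(1.520000, -0.115258) = 0.143658
  w ← -0.200000 + (0.52/6)·(k1 + 2k2 + 2k3 + k4) = -0.116908
w(1.52) ≈ -0.1169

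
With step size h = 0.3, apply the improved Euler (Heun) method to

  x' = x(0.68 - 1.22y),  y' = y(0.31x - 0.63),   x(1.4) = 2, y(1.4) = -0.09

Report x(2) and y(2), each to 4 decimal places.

3.2047, -0.0987

Heun on (x,y): k1 = f(t_n, state_n); k2 = f(t_n + h, state_n + h·k1); state_{n+1} = state_n + (h/2)·(k1 + k2).
1.400000: (2.000000, -0.090000)
  k1 = (1.579600, 0.000900)
  predictor → (2.473880, -0.089730)
  k2 = (1.953056, -0.012284)
  → (2.529898, -0.091708)
1.700000: (2.529898, -0.091708)
  k1 = (2.003384, -0.014148)
  predictor → (3.130914, -0.095952)
  k2 = (2.495530, -0.032680)
  → (3.204736, -0.098732)
(x(2), y(2)) ≈ (3.2047, -0.0987)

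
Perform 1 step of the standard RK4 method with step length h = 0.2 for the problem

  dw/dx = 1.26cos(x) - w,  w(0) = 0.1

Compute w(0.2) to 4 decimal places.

0.3087

RK4: k1 = f(x_n, w_n); k2 = f(x_n + h/2, w_n + (h/2)·k1); k3 = f(x_n + h/2, w_n + (h/2)·k2); k4 = f(x_n + h, w_n + h·k3); w_{n+1} = w_n + (h/6)·(k1 + 2k2 + 2k3 + k4).
x=0.000000, w=0.100000:
  k1 = f(0.000000, 0.100000) = 1.160000
  k2 = f(0.100000, 0.216000) = 1.037705
  k3 = f(0.100000, 0.203771) = 1.049935
  k4 = f(0.200000, 0.309987) = 0.924897
  w ← 0.100000 + (0.2/6)·(k1 + 2k2 + 2k3 + k4) = 0.308673
w(0.2) ≈ 0.3087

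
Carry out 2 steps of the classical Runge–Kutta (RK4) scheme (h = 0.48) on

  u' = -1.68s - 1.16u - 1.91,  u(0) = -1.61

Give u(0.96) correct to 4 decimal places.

-2.1869

RK4: k1 = f(s_n, u_n); k2 = f(s_n + h/2, u_n + (h/2)·k1); k3 = f(s_n + h/2, u_n + (h/2)·k2); k4 = f(s_n + h, u_n + h·k3); u_{n+1} = u_n + (h/6)·(k1 + 2k2 + 2k3 + k4).
s=0.000000, u=-1.610000:
  k1 = f(0.000000, -1.610000) = -0.042400
  k2 = f(0.240000, -1.620176) = -0.433796
  k3 = f(0.240000, -1.714111) = -0.324831
  k4 = f(0.480000, -1.765919) = -0.667934
  u ← -1.610000 + (0.48/6)·(k1 + 2k2 + 2k3 + k4) = -1.788207
s=0.480000, u=-1.788207:
  k1 = f(0.480000, -1.788207) = -0.642080
  k2 = f(0.720000, -1.942306) = -0.866525
  k3 = f(0.720000, -1.996173) = -0.804039
  k4 = f(0.960000, -2.174146) = -1.000791
  u ← -1.788207 + (0.48/6)·(k1 + 2k2 + 2k3 + k4) = -2.186927
u(0.96) ≈ -2.1869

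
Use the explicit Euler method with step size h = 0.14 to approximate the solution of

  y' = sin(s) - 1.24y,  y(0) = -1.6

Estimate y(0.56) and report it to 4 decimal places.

-0.6438

Euler: y_{n+1} = y_n + h·f(s_n, y_n).
s=0.000000, y=-1.600000: f=1.984000 → y ← -1.600000 + 0.14·1.984000 = -1.322240
s=0.140000, y=-1.322240: f=1.779121 → y ← -1.322240 + 0.14·1.779121 = -1.073163
s=0.280000, y=-1.073163: f=1.607078 → y ← -1.073163 + 0.14·1.607078 = -0.848172
s=0.420000, y=-0.848172: f=1.459494 → y ← -0.848172 + 0.14·1.459494 = -0.643843
y(0.56) ≈ -0.6438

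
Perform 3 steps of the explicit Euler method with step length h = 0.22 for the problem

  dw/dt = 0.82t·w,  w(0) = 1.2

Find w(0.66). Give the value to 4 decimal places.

Euler: w_{n+1} = w_n + h·f(t_n, w_n).
t=0.000000, w=1.200000: f=0.000000 → w ← 1.200000 + 0.22·0.000000 = 1.200000
t=0.220000, w=1.200000: f=0.216480 → w ← 1.200000 + 0.22·0.216480 = 1.247626
t=0.440000, w=1.247626: f=0.450143 → w ← 1.247626 + 0.22·0.450143 = 1.346657
w(0.66) ≈ 1.3467

1.3467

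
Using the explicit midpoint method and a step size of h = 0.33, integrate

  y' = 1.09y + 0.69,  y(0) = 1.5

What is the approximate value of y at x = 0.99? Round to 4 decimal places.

Midpoint: k1 = f(x_n, y_n); k2 = f(x_n + h/2, y_n + (h/2)·k1); y_{n+1} = y_n + h·k2.
x=0.000000, y=1.500000:
  k1 = f(0.000000, 1.500000) = 2.325000
  k2 = f(0.165000, 1.883625) = 2.743151
  y ← 1.500000 + 0.33·2.743151 = 2.405240
x=0.330000, y=2.405240:
  k1 = f(0.330000, 2.405240) = 3.311712
  k2 = f(0.495000, 2.951672) = 3.907323
  y ← 2.405240 + 0.33·3.907323 = 3.694656
x=0.660000, y=3.694656:
  k1 = f(0.660000, 3.694656) = 4.717176
  k2 = f(0.825000, 4.472990) = 5.565560
  y ← 3.694656 + 0.33·5.565560 = 5.531291
y(0.99) ≈ 5.5313

5.5313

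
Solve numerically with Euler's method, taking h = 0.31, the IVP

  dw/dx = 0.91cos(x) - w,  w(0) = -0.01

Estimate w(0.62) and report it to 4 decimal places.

Euler: w_{n+1} = w_n + h·f(x_n, w_n).
x=0.000000, w=-0.010000: f=0.920000 → w ← -0.010000 + 0.31·0.920000 = 0.275200
x=0.310000, w=0.275200: f=0.591424 → w ← 0.275200 + 0.31·0.591424 = 0.458541
w(0.62) ≈ 0.4585

0.4585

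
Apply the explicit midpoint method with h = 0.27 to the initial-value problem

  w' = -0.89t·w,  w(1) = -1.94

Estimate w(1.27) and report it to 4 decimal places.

-1.4745

Midpoint: k1 = f(t_n, w_n); k2 = f(t_n + h/2, w_n + (h/2)·k1); w_{n+1} = w_n + h·k2.
t=1.000000, w=-1.940000:
  k1 = f(1.000000, -1.940000) = 1.726600
  k2 = f(1.135000, -1.706909) = 1.724234
  w ← -1.940000 + 0.27·1.724234 = -1.474457
w(1.27) ≈ -1.4745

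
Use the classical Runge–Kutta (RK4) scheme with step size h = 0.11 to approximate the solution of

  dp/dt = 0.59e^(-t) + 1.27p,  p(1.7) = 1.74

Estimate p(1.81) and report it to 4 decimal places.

RK4: k1 = f(t_n, p_n); k2 = f(t_n + h/2, p_n + (h/2)·k1); k3 = f(t_n + h/2, p_n + (h/2)·k2); k4 = f(t_n + h, p_n + h·k3); p_{n+1} = p_n + (h/6)·(k1 + 2k2 + 2k3 + k4).
t=1.700000, p=1.740000:
  k1 = f(1.700000, 1.740000) = 2.317583
  k2 = f(1.755000, 1.867467) = 2.473698
  k3 = f(1.755000, 1.876053) = 2.484603
  k4 = f(1.810000, 2.013306) = 2.653455
  p ← 1.740000 + (0.11/6)·(k1 + 2k2 + 2k3 + k4) = 2.012940
p(1.81) ≈ 2.0129

2.0129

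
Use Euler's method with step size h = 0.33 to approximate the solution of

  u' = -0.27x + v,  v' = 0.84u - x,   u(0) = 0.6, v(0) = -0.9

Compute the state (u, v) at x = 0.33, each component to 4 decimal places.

0.3030, -0.7337

Euler on (u,v): u_{n+1} = u_n + h·u', v_{n+1} = v_n + h·v'.
0.000000: (0.600000, -0.900000); f=(-0.900000, 0.504000) → (0.303000, -0.733680)
(u(0.33), v(0.33)) ≈ (0.3030, -0.7337)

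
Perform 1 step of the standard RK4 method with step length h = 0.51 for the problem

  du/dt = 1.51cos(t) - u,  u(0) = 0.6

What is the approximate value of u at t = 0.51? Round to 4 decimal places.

RK4: k1 = f(t_n, u_n); k2 = f(t_n + h/2, u_n + (h/2)·k1); k3 = f(t_n + h/2, u_n + (h/2)·k2); k4 = f(t_n + h, u_n + h·k3); u_{n+1} = u_n + (h/6)·(k1 + 2k2 + 2k3 + k4).
t=0.000000, u=0.600000:
  k1 = f(0.000000, 0.600000) = 0.910000
  k2 = f(0.255000, 0.832050) = 0.629122
  k3 = f(0.255000, 0.760426) = 0.700746
  k4 = f(0.510000, 0.957380) = 0.360464
  u ← 0.600000 + (0.51/6)·(k1 + 2k2 + 2k3 + k4) = 0.934067
u(0.51) ≈ 0.9341

0.9341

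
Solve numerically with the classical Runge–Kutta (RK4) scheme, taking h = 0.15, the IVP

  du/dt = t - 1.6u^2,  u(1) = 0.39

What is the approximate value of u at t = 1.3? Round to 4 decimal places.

0.6119

RK4: k1 = f(t_n, u_n); k2 = f(t_n + h/2, u_n + (h/2)·k1); k3 = f(t_n + h/2, u_n + (h/2)·k2); k4 = f(t_n + h, u_n + h·k3); u_{n+1} = u_n + (h/6)·(k1 + 2k2 + 2k3 + k4).
t=1.000000, u=0.390000:
  k1 = f(1.000000, 0.390000) = 0.756640
  k2 = f(1.075000, 0.446748) = 0.755666
  k3 = f(1.075000, 0.446675) = 0.755770
  k4 = f(1.150000, 0.503366) = 0.744597
  u ← 0.390000 + (0.15/6)·(k1 + 2k2 + 2k3 + k4) = 0.503103
t=1.150000, u=0.503103:
  k1 = f(1.150000, 0.503103) = 0.745020
  k2 = f(1.225000, 0.558979) = 0.725068
  k3 = f(1.225000, 0.557483) = 0.727741
  k4 = f(1.300000, 0.612264) = 0.700213
  u ← 0.503103 + (0.15/6)·(k1 + 2k2 + 2k3 + k4) = 0.611874
u(1.3) ≈ 0.6119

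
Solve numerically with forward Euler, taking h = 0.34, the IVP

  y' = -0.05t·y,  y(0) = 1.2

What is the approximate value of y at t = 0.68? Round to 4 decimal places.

1.1931

Euler: y_{n+1} = y_n + h·f(t_n, y_n).
t=0.000000, y=1.200000: f=0.000000 → y ← 1.200000 + 0.34·0.000000 = 1.200000
t=0.340000, y=1.200000: f=-0.020400 → y ← 1.200000 + 0.34·(-0.020400) = 1.193064
y(0.68) ≈ 1.1931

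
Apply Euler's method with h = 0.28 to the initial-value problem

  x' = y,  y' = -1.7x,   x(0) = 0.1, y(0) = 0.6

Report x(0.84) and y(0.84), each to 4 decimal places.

Euler on (x,y): x_{n+1} = x_n + h·x', y_{n+1} = y_n + h·y'.
0.000000: (0.100000, 0.600000); f=(0.600000, -0.170000) → (0.268000, 0.552400)
0.280000: (0.268000, 0.552400); f=(0.552400, -0.455600) → (0.422672, 0.424832)
0.560000: (0.422672, 0.424832); f=(0.424832, -0.718542) → (0.541625, 0.223640)
(x(0.84), y(0.84)) ≈ (0.5416, 0.2236)

0.5416, 0.2236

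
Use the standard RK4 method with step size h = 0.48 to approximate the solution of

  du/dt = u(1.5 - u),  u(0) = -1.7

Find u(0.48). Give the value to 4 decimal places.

-34.6435

RK4: k1 = f(t_n, u_n); k2 = f(t_n + h/2, u_n + (h/2)·k1); k3 = f(t_n + h/2, u_n + (h/2)·k2); k4 = f(t_n + h, u_n + h·k3); u_{n+1} = u_n + (h/6)·(k1 + 2k2 + 2k3 + k4).
t=0.000000, u=-1.700000:
  k1 = f(0.000000, -1.700000) = -5.440000
  k2 = f(0.240000, -3.005600) = -13.542031
  k3 = f(0.240000, -4.950088) = -31.928498
  k4 = f(0.480000, -17.025679) = -315.412262
  u ← -1.700000 + (0.48/6)·(k1 + 2k2 + 2k3 + k4) = -34.643466
u(0.48) ≈ -34.6435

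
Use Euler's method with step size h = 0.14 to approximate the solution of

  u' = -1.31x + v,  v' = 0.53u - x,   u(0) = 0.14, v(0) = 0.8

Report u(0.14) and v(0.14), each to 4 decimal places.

Euler on (u,v): u_{n+1} = u_n + h·u', v_{n+1} = v_n + h·v'.
0.000000: (0.140000, 0.800000); f=(0.800000, 0.074200) → (0.252000, 0.810388)
(u(0.14), v(0.14)) ≈ (0.2520, 0.8104)

0.2520, 0.8104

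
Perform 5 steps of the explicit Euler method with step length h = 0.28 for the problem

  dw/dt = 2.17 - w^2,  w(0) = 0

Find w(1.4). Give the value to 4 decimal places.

Euler: w_{n+1} = w_n + h·f(t_n, w_n).
t=0.000000, w=0.000000: f=2.170000 → w ← 0.000000 + 0.28·2.170000 = 0.607600
t=0.280000, w=0.607600: f=1.800822 → w ← 0.607600 + 0.28·1.800822 = 1.111830
t=0.560000, w=1.111830: f=0.933834 → w ← 1.111830 + 0.28·0.933834 = 1.373304
t=0.840000, w=1.373304: f=0.284037 → w ← 1.373304 + 0.28·0.284037 = 1.452834
t=1.120000, w=1.452834: f=0.059273 → w ← 1.452834 + 0.28·0.059273 = 1.469431
w(1.4) ≈ 1.4694

1.4694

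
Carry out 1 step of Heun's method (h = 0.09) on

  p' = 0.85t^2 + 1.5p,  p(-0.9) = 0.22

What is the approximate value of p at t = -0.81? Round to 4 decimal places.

Heun: k1 = f(t_n, p_n); k2 = f(t_n + h, p_n + h·k1); p_{n+1} = p_n + (h/2)·(k1 + k2).
t=-0.900000, p=0.220000:
  k1 = f(-0.900000, 0.220000) = 1.018500
  k2 = f(-0.810000, 0.311665) = 1.025182
  p ← 0.220000 + (0.09/2)·(1.018500 + 1.025182) = 0.311966
p(-0.81) ≈ 0.3120

0.3120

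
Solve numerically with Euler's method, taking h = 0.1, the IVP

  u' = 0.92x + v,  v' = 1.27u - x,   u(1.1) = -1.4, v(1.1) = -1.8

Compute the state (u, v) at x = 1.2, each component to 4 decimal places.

Euler on (u,v): u_{n+1} = u_n + h·u', v_{n+1} = v_n + h·v'.
1.100000: (-1.400000, -1.800000); f=(-0.788000, -2.878000) → (-1.478800, -2.087800)
(u(1.2), v(1.2)) ≈ (-1.4788, -2.0878)

-1.4788, -2.0878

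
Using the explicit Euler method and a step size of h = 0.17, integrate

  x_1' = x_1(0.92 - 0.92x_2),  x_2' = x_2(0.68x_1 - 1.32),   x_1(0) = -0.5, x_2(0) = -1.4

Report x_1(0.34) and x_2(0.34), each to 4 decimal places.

-0.9033, -0.6995

Euler on (x_1,x_2): x_1_{n+1} = x_1_n + h·x_1', x_2_{n+1} = x_2_n + h·x_2'.
0.000000: (-0.500000, -1.400000); f=(-1.104000, 2.324000) → (-0.687680, -1.004920)
0.170000: (-0.687680, -1.004920); f=(-1.268444, 1.796418) → (-0.903315, -0.699529)
(x_1(0.34), x_2(0.34)) ≈ (-0.9033, -0.6995)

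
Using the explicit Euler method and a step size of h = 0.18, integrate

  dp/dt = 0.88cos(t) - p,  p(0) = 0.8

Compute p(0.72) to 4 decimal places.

0.8112

Euler: p_{n+1} = p_n + h·f(t_n, p_n).
t=0.000000, p=0.800000: f=0.080000 → p ← 0.800000 + 0.18·0.080000 = 0.814400
t=0.180000, p=0.814400: f=0.051382 → p ← 0.814400 + 0.18·0.051382 = 0.823649
t=0.360000, p=0.823649: f=-0.000060 → p ← 0.823649 + 0.18·(-0.000060) = 0.823638
t=0.540000, p=0.823638: f=-0.068854 → p ← 0.823638 + 0.18·(-0.068854) = 0.811244
p(0.72) ≈ 0.8112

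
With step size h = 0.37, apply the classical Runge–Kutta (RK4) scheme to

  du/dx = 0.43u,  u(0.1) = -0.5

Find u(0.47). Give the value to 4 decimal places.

-0.5862

RK4: k1 = f(x_n, u_n); k2 = f(x_n + h/2, u_n + (h/2)·k1); k3 = f(x_n + h/2, u_n + (h/2)·k2); k4 = f(x_n + h, u_n + h·k3); u_{n+1} = u_n + (h/6)·(k1 + 2k2 + 2k3 + k4).
x=0.100000, u=-0.500000:
  k1 = f(0.100000, -0.500000) = -0.215000
  k2 = f(0.285000, -0.539775) = -0.232103
  k3 = f(0.285000, -0.542939) = -0.233464
  k4 = f(0.470000, -0.586382) = -0.252144
  u ← -0.500000 + (0.37/6)·(k1 + 2k2 + 2k3 + k4) = -0.586227
u(0.47) ≈ -0.5862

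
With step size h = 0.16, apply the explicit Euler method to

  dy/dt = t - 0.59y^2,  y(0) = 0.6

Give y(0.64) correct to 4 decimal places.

0.6276

Euler: y_{n+1} = y_n + h·f(t_n, y_n).
t=0.000000, y=0.600000: f=-0.212400 → y ← 0.600000 + 0.16·(-0.212400) = 0.566016
t=0.160000, y=0.566016: f=-0.029021 → y ← 0.566016 + 0.16·(-0.029021) = 0.561373
t=0.320000, y=0.561373: f=0.134068 → y ← 0.561373 + 0.16·0.134068 = 0.582824
t=0.480000, y=0.582824: f=0.279587 → y ← 0.582824 + 0.16·0.279587 = 0.627557
y(0.64) ≈ 0.6276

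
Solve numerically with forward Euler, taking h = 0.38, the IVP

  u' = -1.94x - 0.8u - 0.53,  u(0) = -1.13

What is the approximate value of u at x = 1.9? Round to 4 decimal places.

Euler: u_{n+1} = u_n + h·f(x_n, u_n).
x=0.000000, u=-1.130000: f=0.374000 → u ← -1.130000 + 0.38·0.374000 = -0.987880
x=0.380000, u=-0.987880: f=-0.476896 → u ← -0.987880 + 0.38·(-0.476896) = -1.169100
x=0.760000, u=-1.169100: f=-1.069120 → u ← -1.169100 + 0.38·(-1.069120) = -1.575366
x=1.140000, u=-1.575366: f=-1.481307 → u ← -1.575366 + 0.38·(-1.481307) = -2.138263
x=1.520000, u=-2.138263: f=-1.768190 → u ← -2.138263 + 0.38·(-1.768190) = -2.810175
u(1.9) ≈ -2.8102

-2.8102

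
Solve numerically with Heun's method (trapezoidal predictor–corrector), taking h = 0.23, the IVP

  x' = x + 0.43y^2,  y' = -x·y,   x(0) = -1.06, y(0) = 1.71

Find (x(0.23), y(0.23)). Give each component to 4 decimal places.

-0.9303, 2.1666

Heun on (x,y): k1 = f(t_n, state_n); k2 = f(t_n + h, state_n + h·k1); state_{n+1} = state_n + (h/2)·(k1 + k2).
0.000000: (-1.060000, 1.710000)
  k1 = (0.197363, 1.812600)
  predictor → (-1.014607, 2.126898)
  k2 = (0.930582, 2.157965)
  → (-0.930286, 2.166615)
(x(0.23), y(0.23)) ≈ (-0.9303, 2.1666)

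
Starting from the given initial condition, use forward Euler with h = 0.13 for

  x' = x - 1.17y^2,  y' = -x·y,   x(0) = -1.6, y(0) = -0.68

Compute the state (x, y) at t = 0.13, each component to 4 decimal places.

-1.8783, -0.8214

Euler on (x,y): x_{n+1} = x_n + h·x', y_{n+1} = y_n + h·y'.
0.000000: (-1.600000, -0.680000); f=(-2.141008, -1.088000) → (-1.878331, -0.821440)
(x(0.13), y(0.13)) ≈ (-1.8783, -0.8214)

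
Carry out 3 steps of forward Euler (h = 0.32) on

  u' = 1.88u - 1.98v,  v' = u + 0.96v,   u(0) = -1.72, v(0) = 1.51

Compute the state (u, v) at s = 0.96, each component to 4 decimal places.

-11.3914, -1.3109

Euler on (u,v): u_{n+1} = u_n + h·u', v_{n+1} = v_n + h·v'.
0.000000: (-1.720000, 1.510000); f=(-6.223400, -0.270400) → (-3.711488, 1.423472)
0.320000: (-3.711488, 1.423472); f=(-9.796072, -2.344955) → (-6.846231, 0.673086)
0.640000: (-6.846231, 0.673086); f=(-14.203626, -6.200068) → (-11.391391, -1.310935)
(u(0.96), v(0.96)) ≈ (-11.3914, -1.3109)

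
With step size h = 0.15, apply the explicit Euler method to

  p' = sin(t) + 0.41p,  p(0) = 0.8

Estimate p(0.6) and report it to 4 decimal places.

Euler: p_{n+1} = p_n + h·f(t_n, p_n).
t=0.000000, p=0.800000: f=0.328000 → p ← 0.800000 + 0.15·0.328000 = 0.849200
t=0.150000, p=0.849200: f=0.497610 → p ← 0.849200 + 0.15·0.497610 = 0.923842
t=0.300000, p=0.923842: f=0.674295 → p ← 0.923842 + 0.15·0.674295 = 1.024986
t=0.450000, p=1.024986: f=0.855210 → p ← 1.024986 + 0.15·0.855210 = 1.153267
p(0.6) ≈ 1.1533

1.1533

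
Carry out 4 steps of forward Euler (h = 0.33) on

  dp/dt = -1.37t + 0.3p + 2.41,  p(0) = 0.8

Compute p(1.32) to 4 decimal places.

3.8969

Euler: p_{n+1} = p_n + h·f(t_n, p_n).
t=0.000000, p=0.800000: f=2.650000 → p ← 0.800000 + 0.33·2.650000 = 1.674500
t=0.330000, p=1.674500: f=2.460250 → p ← 1.674500 + 0.33·2.460250 = 2.486383
t=0.660000, p=2.486383: f=2.251715 → p ← 2.486383 + 0.33·2.251715 = 3.229448
t=0.990000, p=3.229448: f=2.022535 → p ← 3.229448 + 0.33·2.022535 = 3.896885
p(1.32) ≈ 3.8969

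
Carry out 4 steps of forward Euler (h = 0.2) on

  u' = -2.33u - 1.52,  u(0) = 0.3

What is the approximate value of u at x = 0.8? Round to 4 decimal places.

Euler: u_{n+1} = u_n + h·f(x_n, u_n).
x=0.000000, u=0.300000: f=-2.219000 → u ← 0.300000 + 0.2·(-2.219000) = -0.143800
x=0.200000, u=-0.143800: f=-1.184946 → u ← -0.143800 + 0.2·(-1.184946) = -0.380789
x=0.400000, u=-0.380789: f=-0.632761 → u ← -0.380789 + 0.2·(-0.632761) = -0.507341
x=0.600000, u=-0.507341: f=-0.337894 → u ← -0.507341 + 0.2·(-0.337894) = -0.574920
u(0.8) ≈ -0.5749

-0.5749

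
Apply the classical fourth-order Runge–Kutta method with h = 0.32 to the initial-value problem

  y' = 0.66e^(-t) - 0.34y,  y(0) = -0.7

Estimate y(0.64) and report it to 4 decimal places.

RK4: k1 = f(t_n, y_n); k2 = f(t_n + h/2, y_n + (h/2)·k1); k3 = f(t_n + h/2, y_n + (h/2)·k2); k4 = f(t_n + h, y_n + h·k3); y_{n+1} = y_n + (h/6)·(k1 + 2k2 + 2k3 + k4).
t=0.000000, y=-0.700000:
  k1 = f(0.000000, -0.700000) = 0.898000
  k2 = f(0.160000, -0.556320) = 0.751564
  k3 = f(0.160000, -0.579750) = 0.759530
  k4 = f(0.320000, -0.456950) = 0.634622
  y ← -0.700000 + (0.32/6)·(k1 + 2k2 + 2k3 + k4) = -0.457077
t=0.320000, y=-0.457077:
  k1 = f(0.320000, -0.457077) = 0.634665
  k2 = f(0.480000, -0.355531) = 0.529277
  k3 = f(0.480000, -0.372392) = 0.535010
  k4 = f(0.640000, -0.285874) = 0.445210
  y ← -0.457077 + (0.32/6)·(k1 + 2k2 + 2k3 + k4) = -0.285960
y(0.64) ≈ -0.2860

-0.2860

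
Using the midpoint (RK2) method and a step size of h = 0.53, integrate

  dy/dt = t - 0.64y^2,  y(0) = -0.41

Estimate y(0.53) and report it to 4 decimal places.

-0.3348

Midpoint: k1 = f(t_n, y_n); k2 = f(t_n + h/2, y_n + (h/2)·k1); y_{n+1} = y_n + h·k2.
t=0.000000, y=-0.410000:
  k1 = f(0.000000, -0.410000) = -0.107584
  k2 = f(0.265000, -0.438510) = 0.141934
  y ← -0.410000 + 0.53·0.141934 = -0.334775
y(0.53) ≈ -0.3348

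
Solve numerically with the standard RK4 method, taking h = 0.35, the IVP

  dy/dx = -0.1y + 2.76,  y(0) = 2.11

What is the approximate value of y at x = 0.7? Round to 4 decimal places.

RK4: k1 = f(x_n, y_n); k2 = f(x_n + h/2, y_n + (h/2)·k1); k3 = f(x_n + h/2, y_n + (h/2)·k2); k4 = f(x_n + h, y_n + h·k3); y_{n+1} = y_n + (h/6)·(k1 + 2k2 + 2k3 + k4).
x=0.000000, y=2.110000:
  k1 = f(0.000000, 2.110000) = 2.549000
  k2 = f(0.175000, 2.556075) = 2.504392
  k3 = f(0.175000, 2.548269) = 2.505173
  k4 = f(0.350000, 2.986811) = 2.461319
  y ← 2.110000 + (0.35/6)·(k1 + 2k2 + 2k3 + k4) = 2.986718
x=0.350000, y=2.986718:
  k1 = f(0.350000, 2.986718) = 2.461328
  k2 = f(0.525000, 3.417450) = 2.418255
  k3 = f(0.525000, 3.409913) = 2.419009
  k4 = f(0.700000, 3.833371) = 2.376663
  y ← 2.986718 + (0.35/6)·(k1 + 2k2 + 2k3 + k4) = 3.833282
y(0.7) ≈ 3.8333

3.8333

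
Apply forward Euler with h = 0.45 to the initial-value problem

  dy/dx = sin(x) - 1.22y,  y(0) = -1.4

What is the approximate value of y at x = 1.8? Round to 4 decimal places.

0.5799

Euler: y_{n+1} = y_n + h·f(x_n, y_n).
x=0.000000, y=-1.400000: f=1.708000 → y ← -1.400000 + 0.45·1.708000 = -0.631400
x=0.450000, y=-0.631400: f=1.205274 → y ← -0.631400 + 0.45·1.205274 = -0.089027
x=0.900000, y=-0.089027: f=0.891940 → y ← -0.089027 + 0.45·0.891940 = 0.312346
x=1.350000, y=0.312346: f=0.594661 → y ← 0.312346 + 0.45·0.594661 = 0.579944
y(1.8) ≈ 0.5799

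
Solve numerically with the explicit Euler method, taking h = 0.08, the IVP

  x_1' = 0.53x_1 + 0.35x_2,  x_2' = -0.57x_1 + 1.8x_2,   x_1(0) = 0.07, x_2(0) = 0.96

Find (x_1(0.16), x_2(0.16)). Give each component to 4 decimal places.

Euler on (x_1,x_2): x_1_{n+1} = x_1_n + h·x_1', x_2_{n+1} = x_2_n + h·x_2'.
0.000000: (0.070000, 0.960000); f=(0.373100, 1.688100) → (0.099848, 1.095048)
0.080000: (0.099848, 1.095048); f=(0.436186, 1.914173) → (0.134743, 1.248182)
(x_1(0.16), x_2(0.16)) ≈ (0.1347, 1.2482)

0.1347, 1.2482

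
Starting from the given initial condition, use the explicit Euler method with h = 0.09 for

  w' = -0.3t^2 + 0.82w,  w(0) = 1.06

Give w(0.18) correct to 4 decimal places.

Euler: w_{n+1} = w_n + h·f(t_n, w_n).
t=0.000000, w=1.060000: f=0.869200 → w ← 1.060000 + 0.09·0.869200 = 1.138228
t=0.090000, w=1.138228: f=0.930917 → w ← 1.138228 + 0.09·0.930917 = 1.222011
w(0.18) ≈ 1.2220

1.2220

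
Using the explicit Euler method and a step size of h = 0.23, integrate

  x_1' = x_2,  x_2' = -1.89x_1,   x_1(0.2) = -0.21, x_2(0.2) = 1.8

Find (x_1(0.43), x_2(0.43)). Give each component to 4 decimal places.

Euler on (x_1,x_2): x_1_{n+1} = x_1_n + h·x_1', x_2_{n+1} = x_2_n + h·x_2'.
0.200000: (-0.210000, 1.800000); f=(1.800000, 0.396900) → (0.204000, 1.891287)
(x_1(0.43), x_2(0.43)) ≈ (0.2040, 1.8913)

0.2040, 1.8913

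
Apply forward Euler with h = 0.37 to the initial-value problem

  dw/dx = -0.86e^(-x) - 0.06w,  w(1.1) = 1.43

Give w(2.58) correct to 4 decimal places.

1.0539

Euler: w_{n+1} = w_n + h·f(x_n, w_n).
x=1.100000, w=1.430000: f=-0.372069 → w ← 1.430000 + 0.37·(-0.372069) = 1.292334
x=1.470000, w=1.292334: f=-0.275276 → w ← 1.292334 + 0.37·(-0.275276) = 1.190482
x=1.840000, w=1.190482: f=-0.208012 → w ← 1.190482 + 0.37·(-0.208012) = 1.113518
x=2.210000, w=1.113518: f=-0.161154 → w ← 1.113518 + 0.37·(-0.161154) = 1.053891
w(2.58) ≈ 1.0539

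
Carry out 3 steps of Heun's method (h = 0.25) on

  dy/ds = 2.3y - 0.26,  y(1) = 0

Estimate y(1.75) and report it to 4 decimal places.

Heun: k1 = f(s_n, y_n); k2 = f(s_n + h, y_n + h·k1); y_{n+1} = y_n + (h/2)·(k1 + k2).
s=1.000000, y=0.000000:
  k1 = f(1.000000, 0.000000) = -0.260000
  k2 = f(1.250000, -0.065000) = -0.409500
  y ← 0.000000 + (0.25/2)·(-0.260000 + (-0.409500)) = -0.083687
s=1.250000, y=-0.083687:
  k1 = f(1.250000, -0.083687) = -0.452481
  k2 = f(1.500000, -0.196808) = -0.712658
  y ← -0.083687 + (0.25/2)·(-0.452481 + (-0.712658)) = -0.229330
s=1.500000, y=-0.229330:
  k1 = f(1.500000, -0.229330) = -0.787459
  k2 = f(1.750000, -0.426195) = -1.240248
  y ← -0.229330 + (0.25/2)·(-0.787459 + (-1.240248)) = -0.482793
y(1.75) ≈ -0.4828

-0.4828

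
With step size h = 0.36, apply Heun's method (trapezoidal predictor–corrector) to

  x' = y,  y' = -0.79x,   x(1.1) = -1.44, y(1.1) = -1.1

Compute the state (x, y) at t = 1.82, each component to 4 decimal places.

-1.9004, -0.1005

Heun on (x,y): k1 = f(t_n, state_n); k2 = f(t_n + h, state_n + h·k1); state_{n+1} = state_n + (h/2)·(k1 + k2).
1.100000: (-1.440000, -1.100000)
  k1 = (-1.100000, 1.137600)
  predictor → (-1.836000, -0.690464)
  k2 = (-0.690464, 1.450440)
  → (-1.762284, -0.634153)
1.460000: (-1.762284, -0.634153)
  k1 = (-0.634153, 1.392204)
  predictor → (-1.990579, -0.132959)
  k2 = (-0.132959, 1.572557)
  → (-1.900364, -0.100496)
(x(1.82), y(1.82)) ≈ (-1.9004, -0.1005)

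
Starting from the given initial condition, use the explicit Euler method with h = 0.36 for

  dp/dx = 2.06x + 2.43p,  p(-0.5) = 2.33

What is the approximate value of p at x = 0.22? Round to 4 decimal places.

Euler: p_{n+1} = p_n + h·f(x_n, p_n).
x=-0.500000, p=2.330000: f=4.631900 → p ← 2.330000 + 0.36·4.631900 = 3.997484
x=-0.140000, p=3.997484: f=9.425486 → p ← 3.997484 + 0.36·9.425486 = 7.390659
p(0.22) ≈ 7.3907

7.3907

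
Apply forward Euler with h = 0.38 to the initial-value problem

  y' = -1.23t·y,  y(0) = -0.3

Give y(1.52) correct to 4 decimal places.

-0.0743

Euler: y_{n+1} = y_n + h·f(t_n, y_n).
t=0.000000, y=-0.300000: f=0.000000 → y ← -0.300000 + 0.38·0.000000 = -0.300000
t=0.380000, y=-0.300000: f=0.140220 → y ← -0.300000 + 0.38·0.140220 = -0.246716
t=0.760000, y=-0.246716: f=0.230630 → y ← -0.246716 + 0.38·0.230630 = -0.159077
t=1.140000, y=-0.159077: f=0.223058 → y ← -0.159077 + 0.38·0.223058 = -0.074315
y(1.52) ≈ -0.0743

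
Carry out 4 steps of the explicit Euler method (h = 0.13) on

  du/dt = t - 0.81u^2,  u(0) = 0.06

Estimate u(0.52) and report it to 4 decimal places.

0.1588

Euler: u_{n+1} = u_n + h·f(t_n, u_n).
t=0.000000, u=0.060000: f=-0.002916 → u ← 0.060000 + 0.13·(-0.002916) = 0.059621
t=0.130000, u=0.059621: f=0.127121 → u ← 0.059621 + 0.13·0.127121 = 0.076147
t=0.260000, u=0.076147: f=0.255303 → u ← 0.076147 + 0.13·0.255303 = 0.109336
t=0.390000, u=0.109336: f=0.380317 → u ← 0.109336 + 0.13·0.380317 = 0.158777
u(0.52) ≈ 0.1588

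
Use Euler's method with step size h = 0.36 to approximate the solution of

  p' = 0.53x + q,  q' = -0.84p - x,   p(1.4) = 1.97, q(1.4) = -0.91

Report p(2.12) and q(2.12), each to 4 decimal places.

Euler on (p,q): p_{n+1} = p_n + h·p', q_{n+1} = q_n + h·q'.
1.400000: (1.970000, -0.910000); f=(-0.168000, -3.054800) → (1.909520, -2.009728)
1.760000: (1.909520, -2.009728); f=(-1.076928, -3.363997) → (1.521826, -3.220767)
(p(2.12), q(2.12)) ≈ (1.5218, -3.2208)

1.5218, -3.2208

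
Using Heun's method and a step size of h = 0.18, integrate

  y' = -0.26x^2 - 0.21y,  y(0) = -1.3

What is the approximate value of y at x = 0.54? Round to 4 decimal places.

-1.1747

Heun: k1 = f(x_n, y_n); k2 = f(x_n + h, y_n + h·k1); y_{n+1} = y_n + (h/2)·(k1 + k2).
x=0.000000, y=-1.300000:
  k1 = f(0.000000, -1.300000) = 0.273000
  k2 = f(0.180000, -1.250860) = 0.254257
  y ← -1.300000 + (0.18/2)·(0.273000 + 0.254257) = -1.252547
x=0.180000, y=-1.252547:
  k1 = f(0.180000, -1.252547) = 0.254611
  k2 = f(0.360000, -1.206717) = 0.219715
  y ← -1.252547 + (0.18/2)·(0.254611 + 0.219715) = -1.209858
x=0.360000, y=-1.209858:
  k1 = f(0.360000, -1.209858) = 0.220374
  k2 = f(0.540000, -1.170190) = 0.169924
  y ← -1.209858 + (0.18/2)·(0.220374 + 0.169924) = -1.174731
y(0.54) ≈ -1.1747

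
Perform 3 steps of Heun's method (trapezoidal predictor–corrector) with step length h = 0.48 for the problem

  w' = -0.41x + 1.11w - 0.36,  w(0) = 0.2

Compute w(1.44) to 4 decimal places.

Heun: k1 = f(x_n, w_n); k2 = f(x_n + h, w_n + h·k1); w_{n+1} = w_n + (h/2)·(k1 + k2).
x=0.000000, w=0.200000:
  k1 = f(0.000000, 0.200000) = -0.138000
  k2 = f(0.480000, 0.133760) = -0.408326
  w ← 0.200000 + (0.48/2)·(-0.138000 + (-0.408326)) = 0.068882
x=0.480000, w=0.068882:
  k1 = f(0.480000, 0.068882) = -0.480341
  k2 = f(0.960000, -0.161682) = -0.933067
  w ← 0.068882 + (0.48/2)·(-0.480341 + (-0.933067)) = -0.270336
x=0.960000, w=-0.270336:
  k1 = f(0.960000, -0.270336) = -1.053673
  k2 = f(1.440000, -0.776100) = -1.811871
  w ← -0.270336 + (0.48/2)·(-1.053673 + (-1.811871)) = -0.958067
w(1.44) ≈ -0.9581

-0.9581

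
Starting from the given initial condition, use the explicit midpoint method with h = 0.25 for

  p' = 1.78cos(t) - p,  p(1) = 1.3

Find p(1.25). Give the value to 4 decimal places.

1.1774

Midpoint: k1 = f(t_n, p_n); k2 = f(t_n + h/2, p_n + (h/2)·k1); p_{n+1} = p_n + h·k2.
t=1.000000, p=1.300000:
  k1 = f(1.000000, 1.300000) = -0.338262
  k2 = f(1.125000, 1.257717) = -0.490223
  p ← 1.300000 + 0.25·(-0.490223) = 1.177444
p(1.25) ≈ 1.1774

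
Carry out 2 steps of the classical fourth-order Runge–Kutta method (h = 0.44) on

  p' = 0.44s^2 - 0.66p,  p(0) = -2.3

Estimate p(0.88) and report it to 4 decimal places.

RK4: k1 = f(s_n, p_n); k2 = f(s_n + h/2, p_n + (h/2)·k1); k3 = f(s_n + h/2, p_n + (h/2)·k2); k4 = f(s_n + h, p_n + h·k3); p_{n+1} = p_n + (h/6)·(k1 + 2k2 + 2k3 + k4).
s=0.000000, p=-2.300000:
  k1 = f(0.000000, -2.300000) = 1.518000
  k2 = f(0.220000, -1.966040) = 1.318882
  k3 = f(0.220000, -2.009846) = 1.347794
  k4 = f(0.440000, -1.706971) = 1.211785
  p ← -2.300000 + (0.44/6)·(k1 + 2k2 + 2k3 + k4) = -1.708703
s=0.440000, p=-1.708703:
  k1 = f(0.440000, -1.708703) = 1.212928
  k2 = f(0.660000, -1.441859) = 1.143291
  k3 = f(0.660000, -1.457179) = 1.153402
  k4 = f(0.880000, -1.201206) = 1.133532
  p ← -1.708703 + (0.44/6)·(k1 + 2k2 + 2k3 + k4) = -1.199781
p(0.88) ≈ -1.1998

-1.1998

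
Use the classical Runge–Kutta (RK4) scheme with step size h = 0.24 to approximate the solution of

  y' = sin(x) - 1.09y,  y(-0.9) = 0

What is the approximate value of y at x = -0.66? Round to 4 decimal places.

RK4: k1 = f(x_n, y_n); k2 = f(x_n + h/2, y_n + (h/2)·k1); k3 = f(x_n + h/2, y_n + (h/2)·k2); k4 = f(x_n + h, y_n + h·k3); y_{n+1} = y_n + (h/6)·(k1 + 2k2 + 2k3 + k4).
x=-0.900000, y=0.000000:
  k1 = f(-0.900000, 0.000000) = -0.783327
  k2 = f(-0.780000, -0.093999) = -0.600820
  k3 = f(-0.780000, -0.072098) = -0.624692
  k4 = f(-0.660000, -0.149926) = -0.449697
  y ← 0.000000 + (0.24/6)·(k1 + 2k2 + 2k3 + k4) = -0.147362
y(-0.66) ≈ -0.1474

-0.1474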